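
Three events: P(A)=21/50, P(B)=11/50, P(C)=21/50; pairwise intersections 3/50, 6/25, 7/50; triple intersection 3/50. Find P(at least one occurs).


P(A∪B∪C) = P(A)+P(B)+P(C) - P(AB)-P(AC)-P(BC) + P(ABC)
= 21/50+11/50+21/50 - 3/50-6/25-7/50 + 3/50
= 17/25

17/25


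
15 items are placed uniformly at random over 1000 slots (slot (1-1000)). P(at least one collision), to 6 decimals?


P(all different) = prod((1000-i)/1000 for i=0..14) = 0.899864
P(at least one match) = 1 - 0.899864 = 0.100136

0.100136


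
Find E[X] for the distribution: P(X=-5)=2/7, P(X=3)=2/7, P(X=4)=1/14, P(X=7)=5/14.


E[X] = sum(x * P(x))
= -5*2/7 + 3*2/7 + 4*1/14 + 7*5/14
= 31/14

31/14


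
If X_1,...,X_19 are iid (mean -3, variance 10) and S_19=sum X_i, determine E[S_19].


E[S_n] = n*E[X_1] = 19*-3 = -57

-57


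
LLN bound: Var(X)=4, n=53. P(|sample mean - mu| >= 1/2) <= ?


Var(Xbar) = Var(X)/n = 4/53
Chebyshev: P(|Xbar-mu| >= 1/2) <= Var(Xbar)/(1/2)^2 = (4/53)/(1/4) = 16/53

16/53


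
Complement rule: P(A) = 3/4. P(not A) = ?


P(A') = 1 - P(A) = 1 - 3/4 = 1/4

1/4


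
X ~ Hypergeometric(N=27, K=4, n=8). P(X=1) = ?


P(X=1) = C(4,1)*C(23,7) / C(27,8)
= 4*245157 / 2220075
= 980628/2220075 = 1292/2925

1292/2925


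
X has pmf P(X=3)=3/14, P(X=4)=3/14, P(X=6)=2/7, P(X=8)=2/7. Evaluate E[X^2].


E[X^2] = sum(x^2 * P(x))
= 9*3/14 + 16*3/14 + 36*2/7 + 64*2/7
= 475/14

475/14


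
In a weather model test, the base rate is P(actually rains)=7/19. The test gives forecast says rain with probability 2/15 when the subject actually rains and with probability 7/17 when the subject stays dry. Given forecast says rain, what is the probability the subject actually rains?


P(A) = P(A|B)P(B) + P(A|B')P(B') = 2/15*7/19 + 7/17*12/19 = 1498/4845
P(B|A) = P(A|B)P(B)/P(A) = (14/285)/(1498/4845) = 17/107

17/107


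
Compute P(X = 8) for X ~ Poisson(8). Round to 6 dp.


P(X=8) = e^(-8) * 8^8 / 8!
≈ 0.0003354626279 * 16777216 / 40320
≈ 0.139587

0.139587


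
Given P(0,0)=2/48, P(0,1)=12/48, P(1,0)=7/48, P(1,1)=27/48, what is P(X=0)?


P(X=0) = P(0,0)+P(0,1) = 2/48 + 12/48 = 14/48 = 7/24

7/24


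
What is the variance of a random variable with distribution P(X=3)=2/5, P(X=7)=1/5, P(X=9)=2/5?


E[X] = 31/5, E[X^2] = 229/5
Var(X) = E[X^2] - (E[X])^2 = 229/5 - (31/5)^2 = 184/25

184/25


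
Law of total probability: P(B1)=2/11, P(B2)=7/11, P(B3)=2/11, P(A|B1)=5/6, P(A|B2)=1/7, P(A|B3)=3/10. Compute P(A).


P(A) = P(A|B1)P(B1) + P(A|B2)P(B2) + P(A|B3)P(B3)
= 5/6*2/11 + 1/7*7/11 + 3/10*2/11
= 5/33 + 1/11 + 3/55 = 49/165

49/165


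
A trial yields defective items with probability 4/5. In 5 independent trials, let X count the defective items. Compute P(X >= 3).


P(X>=3) = P(X=3) + P(X=4) + P(X=5)
= 128/625 + 256/625 + 1024/3125
= 2944/3125

2944/3125


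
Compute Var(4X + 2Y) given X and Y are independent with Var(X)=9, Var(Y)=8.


Independence => Cov(X,Y)=0
Var(4X + 2Y) = 4^2*Var(X) + 2^2*Var(Y)
= 16*9 + 4*8 = 176

176


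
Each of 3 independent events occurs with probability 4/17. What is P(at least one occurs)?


P(at least one) = 1 - P(none)
P(none) = (1 - 4/17)^3 = (13/17)^3 = 2197/4913
P(at least one) = 1 - 2197/4913 = 2716/4913

2716/4913


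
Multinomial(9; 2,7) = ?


9! = 362880
Denominator: 2!=2 * 7!=5040
Coefficient = 362880 / 10080 = 36

36


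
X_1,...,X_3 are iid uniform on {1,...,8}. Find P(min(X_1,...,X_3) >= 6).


P(min >= 6) = P(all X_i >= 6) = (P(X_1 >= 6))^3
= (3/8)^3 = 27/512

27/512


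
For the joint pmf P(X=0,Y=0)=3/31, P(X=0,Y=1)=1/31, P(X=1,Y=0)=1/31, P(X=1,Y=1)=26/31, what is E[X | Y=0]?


P(Y=0) = 4/31
E[X|Y=0] = (0*3 + 1*1)/4 = 1/4

1/4


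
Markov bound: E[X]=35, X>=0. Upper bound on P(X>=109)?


Markov: P(X >= a) <= E[X]/a
P(X >= 109) <= 35/109

35/109


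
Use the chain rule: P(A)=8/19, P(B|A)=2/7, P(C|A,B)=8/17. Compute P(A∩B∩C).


P(A∩B∩C) = P(A) * P(B|A) * P(C|A∩B)
= 8/19 * 2/7 * 8/17
= 16/133 * 8/17 = 128/2261

128/2261


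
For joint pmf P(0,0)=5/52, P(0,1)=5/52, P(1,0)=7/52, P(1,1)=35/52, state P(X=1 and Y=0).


Read from table: P(X=1, Y=0) = 7/52

7/52


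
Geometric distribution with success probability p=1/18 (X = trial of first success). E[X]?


For geometric (trials until first success), E[X] = 1/p = 1/(1/18) = 18

18


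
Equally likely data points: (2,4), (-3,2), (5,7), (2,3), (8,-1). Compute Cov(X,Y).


E[X]=14/5, E[Y]=3, E[XY]=7
Cov(X,Y) = E[XY] - E[X]E[Y] = 7 - 14/5*3 = -7/5

-7/5


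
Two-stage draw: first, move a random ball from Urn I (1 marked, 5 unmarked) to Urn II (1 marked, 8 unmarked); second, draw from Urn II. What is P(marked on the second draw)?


P(transfer marked) = 1/6; P(transfer unmarked) = 5/6
If marked transferred: Urn II has 2 marked of 10, so P(marked|marked moved) = 1/5
If unmarked transferred: Urn II has 1 marked of 10, so P(marked|unmarked moved) = 1/10
By total probability: P(marked) = 1/6*1/5 + 5/6*1/10 = 7/60

7/60


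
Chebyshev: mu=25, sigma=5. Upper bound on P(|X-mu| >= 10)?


k = 10/5 = 2
Chebyshev: P(|X-mu| >= k*sigma) <= 1/k^2 = 1/2^2 = 1/4

1/4


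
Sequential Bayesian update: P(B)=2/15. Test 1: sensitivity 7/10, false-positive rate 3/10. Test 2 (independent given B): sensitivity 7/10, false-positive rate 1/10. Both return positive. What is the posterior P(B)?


After test 1: P(+) = 7/10*2/15 + 3/10*13/15 = 53/150
P(B|+) = (7/75)/(53/150) = 14/53
After test 2 (use post1 as new prior): P(+) = 7/10*14/53 + 1/10*39/53 = 137/530
P(B|+,+) = (49/265)/(137/530) = 98/137

98/137


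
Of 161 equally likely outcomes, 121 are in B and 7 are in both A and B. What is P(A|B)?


P(A|B) = P(A∩B)/P(B) = (7/161)/(121/161) = 7/121

7/121


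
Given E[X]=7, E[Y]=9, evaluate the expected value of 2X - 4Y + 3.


E[2X - 4Y + 3] = 2*E[X] - 4*E[Y] + 3
= (2)*(7) + (-4)*(9) + (3)
= 14 - 36 + 3 = -19

-19


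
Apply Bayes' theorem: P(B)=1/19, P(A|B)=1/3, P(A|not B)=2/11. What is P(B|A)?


P(A) = P(A|B)P(B) + P(A|B')P(B') = 1/3*1/19 + 2/11*18/19 = 119/627
P(B|A) = P(A|B)P(B)/P(A) = (1/57)/(119/627) = 11/119

11/119


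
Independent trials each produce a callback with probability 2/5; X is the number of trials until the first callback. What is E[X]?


For geometric (trials until first success), E[X] = 1/p = 1/(2/5) = 5/2

5/2


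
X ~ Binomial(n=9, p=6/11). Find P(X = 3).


P(X=3) = C(9,3) * p^3 * (1-p)^6
= 84 * 216/1331 * 15625/1771561
= 283500000/2357947691

283500000/2357947691


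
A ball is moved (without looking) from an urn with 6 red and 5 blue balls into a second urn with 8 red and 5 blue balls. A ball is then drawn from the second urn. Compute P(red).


P(transfer red) = 6/11; P(transfer blue) = 5/11
If red transferred: Urn II has 9 red of 14, so P(red|red moved) = 9/14
If blue transferred: Urn II has 8 red of 14, so P(red|blue moved) = 4/7
By total probability: P(red) = 6/11*9/14 + 5/11*4/7 = 47/77

47/77


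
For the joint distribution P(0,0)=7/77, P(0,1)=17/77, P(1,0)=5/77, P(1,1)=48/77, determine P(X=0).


P(X=0) = P(0,0)+P(0,1) = 7/77 + 17/77 = 24/77

24/77


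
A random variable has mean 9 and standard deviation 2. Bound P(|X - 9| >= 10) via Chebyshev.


k = 10/2 = 5
Chebyshev: P(|X-mu| >= k*sigma) <= 1/k^2 = 1/5^2 = 1/25

1/25


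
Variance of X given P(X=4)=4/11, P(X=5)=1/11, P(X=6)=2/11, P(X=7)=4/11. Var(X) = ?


E[X] = 61/11, E[X^2] = 357/11
Var(X) = E[X^2] - (E[X])^2 = 357/11 - (61/11)^2 = 206/121

206/121


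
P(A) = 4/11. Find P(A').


P(A') = 1 - P(A) = 1 - 4/11 = 7/11

7/11


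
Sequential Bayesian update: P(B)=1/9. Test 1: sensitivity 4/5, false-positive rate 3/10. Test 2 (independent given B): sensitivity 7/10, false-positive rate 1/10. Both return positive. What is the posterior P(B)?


After test 1: P(+) = 4/5*1/9 + 3/10*8/9 = 16/45
P(B|+) = (4/45)/(16/45) = 1/4
After test 2 (use post1 as new prior): P(+) = 7/10*1/4 + 1/10*3/4 = 1/4
P(B|+,+) = (7/40)/(1/4) = 7/10

7/10


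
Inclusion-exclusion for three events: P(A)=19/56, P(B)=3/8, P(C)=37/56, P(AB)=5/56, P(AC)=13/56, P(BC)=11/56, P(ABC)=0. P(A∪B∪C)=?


P(A∪B∪C) = P(A)+P(B)+P(C) - P(AB)-P(AC)-P(BC) + P(ABC)
= 19/56+3/8+37/56 - 5/56-13/56-11/56 + 0
= 6/7

6/7


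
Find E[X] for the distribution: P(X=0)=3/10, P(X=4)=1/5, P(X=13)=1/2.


E[X] = sum(x * P(x))
= 0*3/10 + 4*1/5 + 13*1/2
= 73/10

73/10


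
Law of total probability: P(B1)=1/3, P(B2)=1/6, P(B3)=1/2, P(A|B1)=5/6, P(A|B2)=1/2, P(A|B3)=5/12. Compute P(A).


P(A) = P(A|B1)P(B1) + P(A|B2)P(B2) + P(A|B3)P(B3)
= 5/6*1/3 + 1/2*1/6 + 5/12*1/2
= 5/18 + 1/12 + 5/24 = 41/72

41/72


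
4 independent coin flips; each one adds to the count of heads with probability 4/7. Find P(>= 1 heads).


P(at least one) = 1 - P(none)
P(none) = (1 - 4/7)^4 = (3/7)^4 = 81/2401
P(at least one) = 1 - 81/2401 = 2320/2401

2320/2401


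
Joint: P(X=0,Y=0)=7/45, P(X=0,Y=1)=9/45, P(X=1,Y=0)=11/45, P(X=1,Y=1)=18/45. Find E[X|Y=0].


P(Y=0) = 18/45
E[X|Y=0] = (0*7 + 1*11)/18 = 11/18

11/18


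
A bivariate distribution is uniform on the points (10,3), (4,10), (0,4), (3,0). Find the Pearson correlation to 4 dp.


Cov(X,Y) = -0.5625, Var(X) = 13.1875, Var(Y) = 13.1875
rho = Cov/(sqrt(VarX)*sqrt(VarY)) = -0.0427

-0.0427


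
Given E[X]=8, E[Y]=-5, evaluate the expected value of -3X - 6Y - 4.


E[-3X - 6Y - 4] = -3*E[X] - 6*E[Y] - 4
= (-3)*(8) + (-6)*(-5) + (-4)
= -24 + 30 - 4 = 2

2


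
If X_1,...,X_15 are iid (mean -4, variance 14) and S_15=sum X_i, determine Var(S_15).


By independence, Var(S_n) = n*Var(X_1) = 15*14 = 210

210


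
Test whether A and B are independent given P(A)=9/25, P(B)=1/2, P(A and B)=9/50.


P(A)*P(B) = 9/25*1/2 = 9/50
P(A∩B) = 9/50, which equals P(A)P(B), so independent

Yes, A and B are independent


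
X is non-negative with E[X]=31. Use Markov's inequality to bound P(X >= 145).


Markov: P(X >= a) <= E[X]/a
P(X >= 145) <= 31/145

31/145


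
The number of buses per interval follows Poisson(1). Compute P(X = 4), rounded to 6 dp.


P(X=4) = e^(-1) * 1^4 / 4!
≈ 0.3678794412 * 1 / 24
≈ 0.015328

0.015328


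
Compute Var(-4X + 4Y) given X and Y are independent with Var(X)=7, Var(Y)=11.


Independence => Cov(X,Y)=0
Var(-4X + 4Y) = (-4)^2*Var(X) + 4^2*Var(Y)
= 16*7 + 16*11 = 288

288


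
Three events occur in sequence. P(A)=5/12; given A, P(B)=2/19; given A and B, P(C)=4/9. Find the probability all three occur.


P(A∩B∩C) = P(A) * P(B|A) * P(C|A∩B)
= 5/12 * 2/19 * 4/9
= 5/114 * 4/9 = 10/513

10/513


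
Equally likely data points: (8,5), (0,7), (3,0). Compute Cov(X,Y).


E[X]=11/3, E[Y]=4, E[XY]=40/3
Cov(X,Y) = E[XY] - E[X]E[Y] = 40/3 - 11/3*4 = -4/3

-4/3


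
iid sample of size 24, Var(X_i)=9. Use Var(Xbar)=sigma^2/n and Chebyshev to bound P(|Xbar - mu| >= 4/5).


Var(Xbar) = Var(X)/n = 9/24
Chebyshev: P(|Xbar-mu| >= 4/5) <= Var(Xbar)/(4/5)^2 = (3/8)/(16/25) = 75/128

75/128


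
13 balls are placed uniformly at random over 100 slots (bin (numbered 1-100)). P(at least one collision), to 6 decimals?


P(all different) = prod((100-i)/100 for i=0..12) = 0.442775
P(at least one match) = 1 - 0.442775 = 0.557225

0.557225


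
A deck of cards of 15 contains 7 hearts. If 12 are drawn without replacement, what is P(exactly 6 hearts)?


P(X=6) = C(7,6)*C(8,6) / C(15,12)
= 7*28 / 455
= 196/455 = 28/65

28/65


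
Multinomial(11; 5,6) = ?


11! = 39916800
Denominator: 5!=120 * 6!=720
Coefficient = 39916800 / 86400 = 462

462


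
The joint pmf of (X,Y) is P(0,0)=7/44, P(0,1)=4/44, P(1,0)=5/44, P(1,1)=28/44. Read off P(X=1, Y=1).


Read from table: P(X=1, Y=1) = 28/44 = 7/11

7/11


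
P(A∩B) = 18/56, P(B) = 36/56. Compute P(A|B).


P(A|B) = P(A∩B)/P(B) = (18/56)/(36/56) = 18/36 = 1/2

1/2


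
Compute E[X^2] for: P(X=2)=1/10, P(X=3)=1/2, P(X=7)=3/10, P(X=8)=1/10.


E[X^2] = sum(x^2 * P(x))
= 4*1/10 + 9*1/2 + 49*3/10 + 64*1/10
= 26

26


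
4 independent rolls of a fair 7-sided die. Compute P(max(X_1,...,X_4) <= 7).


P(max <= 7) = P(all X_i <= 7) = (P(X_1 <= 7))^4
= (7/7)^4 = 1^4 = 1

1


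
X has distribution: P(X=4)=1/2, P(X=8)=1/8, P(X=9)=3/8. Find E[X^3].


E[X^3] = sum(g(x)*P(x))
= 64*1/2 + 512*1/8 + 729*3/8
= 2955/8

2955/8


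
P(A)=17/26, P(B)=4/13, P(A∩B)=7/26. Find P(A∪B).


P(A∪B) = P(A) + P(B) - P(A∩B)
= 17/26 + 4/13 - 7/26 = 9/13

9/13


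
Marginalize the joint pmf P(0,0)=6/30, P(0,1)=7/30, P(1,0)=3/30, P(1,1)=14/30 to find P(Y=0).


P(Y=0) = P(0,0)+P(1,0) = 6/30 + 3/30 = 9/30 = 3/10

3/10


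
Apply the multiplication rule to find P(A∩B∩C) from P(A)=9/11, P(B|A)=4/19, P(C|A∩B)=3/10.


P(A∩B∩C) = P(A) * P(B|A) * P(C|A∩B)
= 9/11 * 4/19 * 3/10
= 36/209 * 3/10 = 54/1045

54/1045


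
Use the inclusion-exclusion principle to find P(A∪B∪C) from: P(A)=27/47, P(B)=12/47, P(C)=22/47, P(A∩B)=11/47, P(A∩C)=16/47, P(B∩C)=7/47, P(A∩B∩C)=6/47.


P(A∪B∪C) = P(A)+P(B)+P(C) - P(AB)-P(AC)-P(BC) + P(ABC)
= 27/47+12/47+22/47 - 11/47-16/47-7/47 + 6/47
= 33/47

33/47


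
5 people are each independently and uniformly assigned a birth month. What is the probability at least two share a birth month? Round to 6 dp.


P(all different) = prod((12-i)/12 for i=0..4) = 0.381944
P(at least one match) = 1 - 0.381944 = 0.618056

0.618056


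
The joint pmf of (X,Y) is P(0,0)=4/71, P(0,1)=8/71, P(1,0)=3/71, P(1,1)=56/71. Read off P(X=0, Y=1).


Read from table: P(X=0, Y=1) = 8/71

8/71


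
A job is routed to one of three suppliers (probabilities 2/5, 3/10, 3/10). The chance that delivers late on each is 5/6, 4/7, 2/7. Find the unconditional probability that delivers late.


P(A) = P(A|B1)P(B1) + P(A|B2)P(B2) + P(A|B3)P(B3)
= 5/6*2/5 + 4/7*3/10 + 2/7*3/10
= 1/3 + 6/35 + 3/35 = 62/105

62/105


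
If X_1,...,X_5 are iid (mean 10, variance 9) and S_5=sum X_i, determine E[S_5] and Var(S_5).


E[S_n] = n*mu = 5*10 = 50
Var(S_n) = n*sigma^2 = 5*9 = 45

E[S_5]=50, Var(S_5)=45


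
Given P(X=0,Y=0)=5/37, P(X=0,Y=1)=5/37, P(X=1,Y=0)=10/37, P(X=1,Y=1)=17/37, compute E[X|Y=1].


P(Y=1) = 22/37
E[X|Y=1] = (0*5 + 1*17)/22 = 17/22

17/22


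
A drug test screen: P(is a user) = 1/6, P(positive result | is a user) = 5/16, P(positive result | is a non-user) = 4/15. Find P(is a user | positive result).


P(A) = P(A|B)P(B) + P(A|B')P(B') = 5/16*1/6 + 4/15*5/6 = 79/288
P(B|A) = P(A|B)P(B)/P(A) = (5/96)/(79/288) = 15/79

15/79


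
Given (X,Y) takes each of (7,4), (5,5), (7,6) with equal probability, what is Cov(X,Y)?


E[X]=19/3, E[Y]=5, E[XY]=95/3
Cov(X,Y) = E[XY] - E[X]E[Y] = 95/3 - 19/3*5 = 0

0


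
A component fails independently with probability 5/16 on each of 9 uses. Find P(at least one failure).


P(at least one) = 1 - P(none)
P(none) = (1 - 5/16)^9 = (11/16)^9 = 2357947691/68719476736
P(at least one) = 1 - 2357947691/68719476736 = 66361529045/68719476736

66361529045/68719476736


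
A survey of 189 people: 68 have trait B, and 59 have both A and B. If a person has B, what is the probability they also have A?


P(A|B) = P(A∩B)/P(B) = (59/189)/(68/189) = 59/68

59/68


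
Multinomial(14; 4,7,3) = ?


14! = 87178291200
Denominator: 4!=24 * 7!=5040 * 3!=6
Coefficient = 87178291200 / 725760 = 120120

120120


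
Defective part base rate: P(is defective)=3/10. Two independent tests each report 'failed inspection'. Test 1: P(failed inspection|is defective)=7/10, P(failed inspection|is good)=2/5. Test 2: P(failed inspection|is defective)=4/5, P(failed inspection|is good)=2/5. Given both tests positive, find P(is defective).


After test 1: P(+) = 7/10*3/10 + 2/5*7/10 = 49/100
P(B|+) = (21/100)/(49/100) = 3/7
After test 2 (use post1 as new prior): P(+) = 4/5*3/7 + 2/5*4/7 = 4/7
P(B|+,+) = (12/35)/(4/7) = 3/5

3/5


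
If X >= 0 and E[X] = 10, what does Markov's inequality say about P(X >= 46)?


Markov: P(X >= a) <= E[X]/a
P(X >= 46) <= 10/46 = 5/23

5/23


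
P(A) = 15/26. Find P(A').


P(A') = 1 - P(A) = 1 - 15/26 = 11/26

11/26


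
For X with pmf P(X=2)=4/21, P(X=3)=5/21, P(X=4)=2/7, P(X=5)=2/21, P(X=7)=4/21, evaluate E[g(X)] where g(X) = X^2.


E[X^2] = sum(g(x)*P(x))
= 4*4/21 + 9*5/21 + 16*2/7 + 25*2/21 + 49*4/21
= 403/21

403/21


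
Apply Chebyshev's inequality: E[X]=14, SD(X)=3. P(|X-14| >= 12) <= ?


k = 12/3 = 4
Chebyshev: P(|X-mu| >= k*sigma) <= 1/k^2 = 1/4^2 = 1/16

1/16


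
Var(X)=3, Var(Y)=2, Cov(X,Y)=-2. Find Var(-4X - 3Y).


Var(-4X - 3Y) = (-4)^2*Var(X) + (-3)^2*Var(Y) + 2*(-4)*(-3)*Cov(X,Y)
= 16*3 + 9*2 + 24*(-2)
= 48 + 18 - 48 = 18

18


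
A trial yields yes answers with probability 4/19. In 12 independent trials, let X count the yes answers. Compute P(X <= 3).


P(X<=3) = P(X=0) + P(X=1) + P(X=2) + P(X=3)
= 129746337890625/2213314919066161 + 415188281250000/2213314919066161 + 608942812500000/2213314919066161 + 541282500000000/2213314919066161
= 1695159931640625/2213314919066161

1695159931640625/2213314919066161


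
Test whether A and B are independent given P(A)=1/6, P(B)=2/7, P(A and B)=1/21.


P(A)*P(B) = 1/6*2/7 = 1/21
P(A∩B) = 1/21, which equals P(A)P(B), so independent

Yes, A and B are independent


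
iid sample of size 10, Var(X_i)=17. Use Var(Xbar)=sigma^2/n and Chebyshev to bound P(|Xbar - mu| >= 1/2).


Var(Xbar) = Var(X)/n = 17/10
Chebyshev: P(|Xbar-mu| >= 1/2) <= Var(Xbar)/(1/2)^2 = (17/10)/(1/4) = 34/5
Bound exceeds 1, so trivial bound: 1

1


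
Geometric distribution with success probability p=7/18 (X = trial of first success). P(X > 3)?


P(X > 3) = P(first 3 trials all fail) = (1-p)^3 = (11/18)^3 = 1331/5832

1331/5832


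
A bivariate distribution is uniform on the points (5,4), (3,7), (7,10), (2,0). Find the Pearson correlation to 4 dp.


Cov(X,Y) = 5.4375, Var(X) = 3.6875, Var(Y) = 13.6875
rho = Cov/(sqrt(VarX)*sqrt(VarY)) = 0.7654

0.7654


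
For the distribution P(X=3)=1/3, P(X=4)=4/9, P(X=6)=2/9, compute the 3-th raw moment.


E[X^3] = sum(x^3 * P(x))
= 27*1/3 + 64*4/9 + 216*2/9
= 769/9

769/9


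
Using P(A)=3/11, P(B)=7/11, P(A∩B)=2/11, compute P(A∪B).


P(A∪B) = P(A) + P(B) - P(A∩B)
= 3/11 + 7/11 - 2/11 = 8/11

8/11


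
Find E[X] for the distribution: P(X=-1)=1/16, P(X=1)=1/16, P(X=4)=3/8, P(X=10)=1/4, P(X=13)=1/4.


E[X] = sum(x * P(x))
= -1*1/16 + 1*1/16 + 4*3/8 + 10*1/4 + 13*1/4
= 29/4

29/4


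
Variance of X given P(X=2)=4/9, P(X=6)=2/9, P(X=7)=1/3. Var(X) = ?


E[X] = 41/9, E[X^2] = 235/9
Var(X) = E[X^2] - (E[X])^2 = 235/9 - (41/9)^2 = 434/81

434/81


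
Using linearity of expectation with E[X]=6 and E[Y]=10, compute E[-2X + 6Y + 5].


E[-2X + 6Y + 5] = -2*E[X] + 6*E[Y] + 5
= (-2)*(6) + (6)*(10) + (5)
= -12 + 60 + 5 = 53

53


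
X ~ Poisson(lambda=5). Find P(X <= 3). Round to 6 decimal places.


P(X<=3) = e^(-5)*5^0/0! + e^(-5)*5^1/1! + e^(-5)*5^2/2! + e^(-5)*5^3/3!
≈ 0.0067379470 + 0.0336897350 + 0.0842243375 + 0.1403738958
= 0.2650259153
≈ 0.265026

0.265026


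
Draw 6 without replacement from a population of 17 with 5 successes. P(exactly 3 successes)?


P(X=3) = C(5,3)*C(12,3) / C(17,6)
= 10*220 / 12376
= 2200/12376 = 275/1547

275/1547


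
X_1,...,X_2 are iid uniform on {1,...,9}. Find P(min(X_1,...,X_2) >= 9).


P(min >= 9) = P(all X_i >= 9) = (P(X_1 >= 9))^2
= (1/9)^2 = 1/81

1/81


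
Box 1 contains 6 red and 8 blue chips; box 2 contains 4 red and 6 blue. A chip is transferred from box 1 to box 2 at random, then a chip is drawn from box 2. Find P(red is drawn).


P(transfer red) = 6/14 = 3/7; P(transfer blue) = 4/7
If red transferred: Urn II has 5 red of 11, so P(red|red moved) = 5/11
If blue transferred: Urn II has 4 red of 11, so P(red|blue moved) = 4/11
By total probability: P(red) = 3/7*5/11 + 4/7*4/11 = 31/77

31/77


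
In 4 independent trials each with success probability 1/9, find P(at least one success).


P(at least one) = 1 - P(none)
P(none) = (1 - 1/9)^4 = (8/9)^4 = 4096/6561
P(at least one) = 1 - 4096/6561 = 2465/6561

2465/6561


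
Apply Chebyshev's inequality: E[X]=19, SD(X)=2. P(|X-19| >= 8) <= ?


k = 8/2 = 4
Chebyshev: P(|X-mu| >= k*sigma) <= 1/k^2 = 1/4^2 = 1/16

1/16


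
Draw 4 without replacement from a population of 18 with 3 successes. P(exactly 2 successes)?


P(X=2) = C(3,2)*C(15,2) / C(18,4)
= 3*105 / 3060
= 315/3060 = 7/68

7/68


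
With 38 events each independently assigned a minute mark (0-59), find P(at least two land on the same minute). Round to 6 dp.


P(all different) = prod((60-i)/60 for i=0..37) = 0.000000
P(at least one match) = 1 - 0.000000 = 1.000000

1.000000


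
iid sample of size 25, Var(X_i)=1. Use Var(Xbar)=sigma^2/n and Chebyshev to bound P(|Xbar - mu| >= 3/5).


Var(Xbar) = Var(X)/n = 1/25
Chebyshev: P(|Xbar-mu| >= 3/5) <= Var(Xbar)/(3/5)^2 = (1/25)/(9/25) = 1/9

1/9


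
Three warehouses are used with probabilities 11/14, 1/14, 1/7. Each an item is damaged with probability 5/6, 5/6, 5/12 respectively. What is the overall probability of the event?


P(A) = P(A|B1)P(B1) + P(A|B2)P(B2) + P(A|B3)P(B3)
= 5/6*11/14 + 5/6*1/14 + 5/12*1/7
= 55/84 + 5/84 + 5/84 = 65/84

65/84


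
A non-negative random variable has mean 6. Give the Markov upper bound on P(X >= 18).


Markov: P(X >= a) <= E[X]/a
P(X >= 18) <= 6/18 = 1/3

1/3


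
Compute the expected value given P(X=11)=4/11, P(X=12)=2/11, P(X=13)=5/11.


E[X] = sum(x * P(x))
= 11*4/11 + 12*2/11 + 13*5/11
= 133/11

133/11


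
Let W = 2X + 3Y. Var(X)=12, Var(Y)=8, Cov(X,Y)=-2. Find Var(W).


Var(2X + 3Y) = 2^2*Var(X) + 3^2*Var(Y) + 2*2*3*Cov(X,Y)
= 4*12 + 9*8 + 12*(-2)
= 48 + 72 - 24 = 96

96


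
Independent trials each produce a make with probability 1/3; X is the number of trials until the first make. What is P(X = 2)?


P(X=2) = (1-p)^1 * p = (2/3)^1 * 1/3
= 2/3 * 1/3 = 2/9

2/9


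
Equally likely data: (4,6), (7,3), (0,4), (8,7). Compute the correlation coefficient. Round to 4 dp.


Cov(X,Y) = 1.5000, Var(X) = 9.6875, Var(Y) = 2.5000
rho = Cov/(sqrt(VarX)*sqrt(VarY)) = 0.3048

0.3048


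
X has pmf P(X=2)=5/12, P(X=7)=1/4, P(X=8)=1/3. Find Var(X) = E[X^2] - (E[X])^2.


E[X] = 21/4, E[X^2] = 141/4
Var(X) = E[X^2] - (E[X])^2 = 141/4 - (21/4)^2 = 123/16

123/16


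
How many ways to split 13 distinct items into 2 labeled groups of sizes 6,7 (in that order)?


13! = 6227020800
Denominator: 6!=720 * 7!=5040
Coefficient = 6227020800 / 3628800 = 1716

1716


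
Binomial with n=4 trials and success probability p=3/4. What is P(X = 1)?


P(X=1) = C(4,1) * p^1 * (1-p)^3
= 4 * 3/4 * 1/64
= 3/64

3/64


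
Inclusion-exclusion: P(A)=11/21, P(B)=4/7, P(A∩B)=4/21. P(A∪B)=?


P(A∪B) = P(A) + P(B) - P(A∩B)
= 11/21 + 4/7 - 4/21 = 19/21

19/21


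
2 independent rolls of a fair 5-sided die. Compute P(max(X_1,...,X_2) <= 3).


P(max <= 3) = P(all X_i <= 3) = (P(X_1 <= 3))^2
= (3/5)^2 = 9/25

9/25


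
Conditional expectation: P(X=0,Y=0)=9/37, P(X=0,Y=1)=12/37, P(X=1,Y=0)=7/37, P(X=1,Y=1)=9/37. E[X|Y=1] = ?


P(Y=1) = 21/37
E[X|Y=1] = (0*12 + 1*9)/21 = 9/21 = 3/7

3/7


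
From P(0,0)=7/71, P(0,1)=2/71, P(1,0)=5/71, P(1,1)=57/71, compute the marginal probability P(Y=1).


P(Y=1) = P(0,1)+P(1,1) = 2/71 + 57/71 = 59/71

59/71


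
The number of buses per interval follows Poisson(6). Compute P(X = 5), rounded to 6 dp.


P(X=5) = e^(-6) * 6^5 / 5!
≈ 0.002478752177 * 7776 / 120
≈ 0.160623

0.160623


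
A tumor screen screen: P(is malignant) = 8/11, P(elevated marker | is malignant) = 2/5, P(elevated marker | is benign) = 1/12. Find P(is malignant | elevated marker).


P(A) = P(A|B)P(B) + P(A|B')P(B') = 2/5*8/11 + 1/12*3/11 = 69/220
P(B|A) = P(A|B)P(B)/P(A) = (16/55)/(69/220) = 64/69

64/69


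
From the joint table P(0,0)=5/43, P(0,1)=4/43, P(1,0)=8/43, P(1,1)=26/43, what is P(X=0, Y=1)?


Read from table: P(X=0, Y=1) = 4/43

4/43


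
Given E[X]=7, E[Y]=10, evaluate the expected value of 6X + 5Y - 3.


E[6X + 5Y - 3] = 6*E[X] + 5*E[Y] - 3
= (6)*(7) + (5)*(10) + (-3)
= 42 + 50 - 3 = 89

89


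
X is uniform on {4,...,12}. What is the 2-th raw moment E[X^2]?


E[X^2] = (1/9) * sum(x^2 for x=4..12)
= 636/9 = 212/3

212/3


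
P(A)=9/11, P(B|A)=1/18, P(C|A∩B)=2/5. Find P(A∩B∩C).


P(A∩B∩C) = P(A) * P(B|A) * P(C|A∩B)
= 9/11 * 1/18 * 2/5
= 1/22 * 2/5 = 1/55

1/55


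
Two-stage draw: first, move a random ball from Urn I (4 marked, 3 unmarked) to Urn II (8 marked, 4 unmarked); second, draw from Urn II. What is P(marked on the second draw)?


P(transfer marked) = 4/7; P(transfer unmarked) = 3/7
If marked transferred: Urn II has 9 marked of 13, so P(marked|marked moved) = 9/13
If unmarked transferred: Urn II has 8 marked of 13, so P(marked|unmarked moved) = 8/13
By total probability: P(marked) = 4/7*9/13 + 3/7*8/13 = 60/91

60/91


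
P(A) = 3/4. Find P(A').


P(A') = 1 - P(A) = 1 - 3/4 = 1/4

1/4


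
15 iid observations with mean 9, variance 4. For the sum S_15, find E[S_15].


E[S_n] = n*E[X_1] = 15*9 = 135

135


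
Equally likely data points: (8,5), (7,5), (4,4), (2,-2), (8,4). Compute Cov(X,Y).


E[X]=29/5, E[Y]=16/5, E[XY]=119/5
Cov(X,Y) = E[XY] - E[X]E[Y] = 119/5 - 29/5*16/5 = 131/25

131/25


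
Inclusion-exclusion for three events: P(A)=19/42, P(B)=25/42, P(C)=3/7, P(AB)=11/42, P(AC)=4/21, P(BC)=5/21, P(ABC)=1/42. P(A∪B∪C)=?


P(A∪B∪C) = P(A)+P(B)+P(C) - P(AB)-P(AC)-P(BC) + P(ABC)
= 19/42+25/42+3/7 - 11/42-4/21-5/21 + 1/42
= 17/21

17/21


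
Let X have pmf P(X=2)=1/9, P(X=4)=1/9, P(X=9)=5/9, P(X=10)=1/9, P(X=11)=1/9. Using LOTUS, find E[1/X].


E[1/X] = sum(g(x)*P(x))
= 1/2*1/9 + 1/4*1/9 + 1/9*5/9 + 1/10*1/9 + 1/11*1/9
= 2963/17820

2963/17820


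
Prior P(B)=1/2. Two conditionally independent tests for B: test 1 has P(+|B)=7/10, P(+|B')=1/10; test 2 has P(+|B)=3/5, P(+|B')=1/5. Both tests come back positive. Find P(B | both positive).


After test 1: P(+) = 7/10*1/2 + 1/10*1/2 = 2/5
P(B|+) = (7/20)/(2/5) = 7/8
After test 2 (use post1 as new prior): P(+) = 3/5*7/8 + 1/5*1/8 = 11/20
P(B|+,+) = (21/40)/(11/20) = 21/22

21/22


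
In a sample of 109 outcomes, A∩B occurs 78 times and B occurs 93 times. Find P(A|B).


P(A|B) = P(A∩B)/P(B) = (78/109)/(93/109) = 78/93 = 26/31

26/31


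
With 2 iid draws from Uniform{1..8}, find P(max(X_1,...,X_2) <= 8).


P(max <= 8) = P(all X_i <= 8) = (P(X_1 <= 8))^2
= (8/8)^2 = 1^2 = 1

1


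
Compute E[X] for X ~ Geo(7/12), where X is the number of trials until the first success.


For geometric (trials until first success), E[X] = 1/p = 1/(7/12) = 12/7

12/7


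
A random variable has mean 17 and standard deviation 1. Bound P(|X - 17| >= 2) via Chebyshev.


k = 2/1 = 2
Chebyshev: P(|X-mu| >= k*sigma) <= 1/k^2 = 1/2^2 = 1/4

1/4


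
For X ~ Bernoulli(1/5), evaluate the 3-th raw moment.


For Bernoulli: X in {0,1}
E[X^3] = 0^3*(1-1/5) + 1^3*1/5 = 1/5

1/5


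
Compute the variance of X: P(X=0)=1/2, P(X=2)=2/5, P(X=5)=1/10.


E[X] = 13/10, E[X^2] = 41/10
Var(X) = E[X^2] - (E[X])^2 = 41/10 - (13/10)^2 = 241/100

241/100


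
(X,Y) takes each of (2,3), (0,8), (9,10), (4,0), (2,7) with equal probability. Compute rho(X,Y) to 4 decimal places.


Cov(X,Y) = 2.9600, Var(X) = 9.4400, Var(Y) = 13.0400
rho = Cov/(sqrt(VarX)*sqrt(VarY)) = 0.2668

0.2668


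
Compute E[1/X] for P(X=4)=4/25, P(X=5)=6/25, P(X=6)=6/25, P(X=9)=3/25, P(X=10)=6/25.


E[1/X] = sum(g(x)*P(x))
= 1/4*4/25 + 1/5*6/25 + 1/6*6/25 + 1/9*3/25 + 1/10*6/25
= 62/375

62/375


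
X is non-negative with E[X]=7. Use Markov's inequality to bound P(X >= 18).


Markov: P(X >= a) <= E[X]/a
P(X >= 18) <= 7/18

7/18


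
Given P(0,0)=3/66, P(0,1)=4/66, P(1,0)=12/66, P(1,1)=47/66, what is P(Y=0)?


P(Y=0) = P(0,0)+P(1,0) = 3/66 + 12/66 = 15/66 = 5/22

5/22


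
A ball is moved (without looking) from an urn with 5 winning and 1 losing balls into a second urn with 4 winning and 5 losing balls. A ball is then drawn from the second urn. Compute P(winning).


P(transfer winning) = 5/6; P(transfer losing) = 1/6
If winning transferred: Urn II has 5 winning of 10, so P(winning|winning moved) = 1/2
If losing transferred: Urn II has 4 winning of 10, so P(winning|losing moved) = 2/5
By total probability: P(winning) = 5/6*1/2 + 1/6*2/5 = 29/60

29/60


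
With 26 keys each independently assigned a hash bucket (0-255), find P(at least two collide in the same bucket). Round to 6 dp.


P(all different) = prod((256-i)/256 for i=0..25) = 0.268765
P(at least one match) = 1 - 0.268765 = 0.731235

0.731235


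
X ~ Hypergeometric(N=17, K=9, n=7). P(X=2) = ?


P(X=2) = C(9,2)*C(8,5) / C(17,7)
= 36*56 / 19448
= 2016/19448 = 252/2431

252/2431


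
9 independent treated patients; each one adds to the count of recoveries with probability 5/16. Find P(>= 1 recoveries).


P(at least one) = 1 - P(none)
P(none) = (1 - 5/16)^9 = (11/16)^9 = 2357947691/68719476736
P(at least one) = 1 - 2357947691/68719476736 = 66361529045/68719476736

66361529045/68719476736


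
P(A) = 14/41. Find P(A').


P(A') = 1 - P(A) = 1 - 14/41 = 27/41

27/41


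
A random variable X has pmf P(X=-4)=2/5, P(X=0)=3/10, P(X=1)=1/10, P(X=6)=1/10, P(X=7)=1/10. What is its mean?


E[X] = sum(x * P(x))
= -4*2/5 + 0*3/10 + 1*1/10 + 6*1/10 + 7*1/10
= -1/5

-1/5


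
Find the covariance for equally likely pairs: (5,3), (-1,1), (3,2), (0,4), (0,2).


E[X]=7/5, E[Y]=12/5, E[XY]=4
Cov(X,Y) = E[XY] - E[X]E[Y] = 4 - 7/5*12/5 = 16/25

16/25


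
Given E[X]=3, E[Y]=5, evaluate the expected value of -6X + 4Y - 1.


E[-6X + 4Y - 1] = -6*E[X] + 4*E[Y] - 1
= (-6)*(3) + (4)*(5) + (-1)
= -18 + 20 - 1 = 1

1


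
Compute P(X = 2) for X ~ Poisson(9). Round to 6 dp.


P(X=2) = e^(-9) * 9^2 / 2!
≈ 0.0001234098041 * 81 / 2
≈ 0.004998

0.004998


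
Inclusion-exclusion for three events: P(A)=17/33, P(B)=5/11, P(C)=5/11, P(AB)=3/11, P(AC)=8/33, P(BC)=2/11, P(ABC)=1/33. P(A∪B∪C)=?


P(A∪B∪C) = P(A)+P(B)+P(C) - P(AB)-P(AC)-P(BC) + P(ABC)
= 17/33+5/11+5/11 - 3/11-8/33-2/11 + 1/33
= 25/33

25/33


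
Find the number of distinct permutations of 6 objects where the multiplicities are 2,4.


6! = 720
Denominator: 2!=2 * 4!=24
Coefficient = 720 / 48 = 15

15


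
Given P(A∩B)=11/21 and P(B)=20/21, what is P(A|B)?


P(A|B) = P(A∩B)/P(B) = (22/42)/(40/42) = 22/40 = 11/20

11/20


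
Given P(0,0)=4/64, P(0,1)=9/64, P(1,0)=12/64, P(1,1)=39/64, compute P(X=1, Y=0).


Read from table: P(X=1, Y=0) = 12/64 = 3/16

3/16


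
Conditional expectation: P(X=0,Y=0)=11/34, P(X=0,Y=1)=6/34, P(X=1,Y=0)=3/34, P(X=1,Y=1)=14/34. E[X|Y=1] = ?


P(Y=1) = 20/34
E[X|Y=1] = (0*6 + 1*14)/20 = 14/20 = 7/10

7/10


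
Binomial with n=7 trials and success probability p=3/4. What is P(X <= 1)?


P(X<=1) = P(X=0) + P(X=1)
= 1/16384 + 21/16384
= 11/8192

11/8192


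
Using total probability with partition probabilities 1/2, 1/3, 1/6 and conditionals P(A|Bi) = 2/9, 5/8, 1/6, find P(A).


P(A) = P(A|B1)P(B1) + P(A|B2)P(B2) + P(A|B3)P(B3)
= 2/9*1/2 + 5/8*1/3 + 1/6*1/6
= 1/9 + 5/24 + 1/36 = 25/72

25/72


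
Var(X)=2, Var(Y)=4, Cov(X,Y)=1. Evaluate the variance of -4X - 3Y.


Var(-4X - 3Y) = (-4)^2*Var(X) + (-3)^2*Var(Y) + 2*(-4)*(-3)*Cov(X,Y)
= 16*2 + 9*4 + 24*1
= 32 + 36 + 24 = 92

92


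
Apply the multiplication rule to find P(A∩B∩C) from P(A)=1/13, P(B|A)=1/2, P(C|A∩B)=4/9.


P(A∩B∩C) = P(A) * P(B|A) * P(C|A∩B)
= 1/13 * 1/2 * 4/9
= 1/26 * 4/9 = 2/117

2/117


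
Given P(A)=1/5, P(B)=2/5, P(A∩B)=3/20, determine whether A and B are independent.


P(A)*P(B) = 1/5*2/5 = 2/25
P(A∩B) = 3/20 != 2/25, so not independent

No, A and B are not independent


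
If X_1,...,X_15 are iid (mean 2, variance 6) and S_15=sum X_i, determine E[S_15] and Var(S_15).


E[S_n] = n*mu = 15*2 = 30
Var(S_n) = n*sigma^2 = 15*6 = 90

E[S_15]=30, Var(S_15)=90


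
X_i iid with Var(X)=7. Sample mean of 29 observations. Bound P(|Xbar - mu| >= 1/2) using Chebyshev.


Var(Xbar) = Var(X)/n = 7/29
Chebyshev: P(|Xbar-mu| >= 1/2) <= Var(Xbar)/(1/2)^2 = (7/29)/(1/4) = 28/29

28/29


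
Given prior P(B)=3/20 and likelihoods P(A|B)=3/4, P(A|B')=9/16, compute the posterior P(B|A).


P(A) = P(A|B)P(B) + P(A|B')P(B') = 3/4*3/20 + 9/16*17/20 = 189/320
P(B|A) = P(A|B)P(B)/P(A) = (9/80)/(189/320) = 4/21

4/21


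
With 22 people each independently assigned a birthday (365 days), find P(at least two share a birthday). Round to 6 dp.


P(all different) = prod((365-i)/365 for i=0..21) = 0.524305
P(at least one match) = 1 - 0.524305 = 0.475695

0.475695


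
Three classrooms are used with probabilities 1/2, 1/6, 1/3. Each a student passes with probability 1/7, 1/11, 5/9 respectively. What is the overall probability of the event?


P(A) = P(A|B1)P(B1) + P(A|B2)P(B2) + P(A|B3)P(B3)
= 1/7*1/2 + 1/11*1/6 + 5/9*1/3
= 1/14 + 1/66 + 5/27 = 565/2079

565/2079


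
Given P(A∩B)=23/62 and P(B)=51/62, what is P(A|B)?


P(A|B) = P(A∩B)/P(B) = (23/62)/(51/62) = 23/51

23/51


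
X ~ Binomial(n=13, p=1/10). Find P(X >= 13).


P(X>=13) = P(X=13)
= 1/10000000000000
= 1/10000000000000

1/10000000000000


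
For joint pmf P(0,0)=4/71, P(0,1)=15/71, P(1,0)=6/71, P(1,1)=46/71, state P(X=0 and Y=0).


Read from table: P(X=0, Y=0) = 4/71

4/71


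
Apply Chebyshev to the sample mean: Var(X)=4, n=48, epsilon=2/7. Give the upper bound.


Var(Xbar) = Var(X)/n = 4/48
Chebyshev: P(|Xbar-mu| >= 2/7) <= Var(Xbar)/(2/7)^2 = (1/12)/(4/49) = 49/48
Bound exceeds 1, so trivial bound: 1

1


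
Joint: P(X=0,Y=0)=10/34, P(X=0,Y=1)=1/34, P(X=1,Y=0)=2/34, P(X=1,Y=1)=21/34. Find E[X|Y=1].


P(Y=1) = 22/34
E[X|Y=1] = (0*1 + 1*21)/22 = 21/22

21/22


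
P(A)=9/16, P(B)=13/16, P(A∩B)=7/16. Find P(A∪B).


P(A∪B) = P(A) + P(B) - P(A∩B)
= 9/16 + 13/16 - 7/16 = 15/16

15/16


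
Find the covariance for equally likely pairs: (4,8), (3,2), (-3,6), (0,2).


E[X]=1, E[Y]=9/2, E[XY]=5
Cov(X,Y) = E[XY] - E[X]E[Y] = 5 - 1*9/2 = 1/2

1/2


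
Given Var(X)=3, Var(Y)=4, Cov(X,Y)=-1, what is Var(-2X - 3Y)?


Var(-2X - 3Y) = (-2)^2*Var(X) + (-3)^2*Var(Y) + 2*(-2)*(-3)*Cov(X,Y)
= 4*3 + 9*4 + 12*(-1)
= 12 + 36 - 12 = 36

36


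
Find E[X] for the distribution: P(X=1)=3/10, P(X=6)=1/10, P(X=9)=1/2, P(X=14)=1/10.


E[X] = sum(x * P(x))
= 1*3/10 + 6*1/10 + 9*1/2 + 14*1/10
= 34/5

34/5


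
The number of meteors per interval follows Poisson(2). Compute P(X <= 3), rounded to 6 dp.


P(X<=3) = e^(-2)*2^0/0! + e^(-2)*2^1/1! + e^(-2)*2^2/2! + e^(-2)*2^3/3!
≈ 0.1353352832 + 0.2706705665 + 0.2706705665 + 0.1804470443
= 0.8571234605
≈ 0.857123

0.857123


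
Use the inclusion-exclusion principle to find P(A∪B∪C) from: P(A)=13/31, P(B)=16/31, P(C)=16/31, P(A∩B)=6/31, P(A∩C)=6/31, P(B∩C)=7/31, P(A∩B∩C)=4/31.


P(A∪B∪C) = P(A)+P(B)+P(C) - P(AB)-P(AC)-P(BC) + P(ABC)
= 13/31+16/31+16/31 - 6/31-6/31-7/31 + 4/31
= 30/31

30/31


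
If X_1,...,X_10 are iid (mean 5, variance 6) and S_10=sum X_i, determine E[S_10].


E[S_n] = n*E[X_1] = 10*5 = 50

50


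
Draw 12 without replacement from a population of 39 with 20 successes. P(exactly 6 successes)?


P(X=6) = C(20,6)*C(19,6) / C(39,12)
= 38760*27132 / 3910797436
= 1051636320/3910797436 = 116280/432419

116280/432419


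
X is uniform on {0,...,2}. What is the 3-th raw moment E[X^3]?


E[X^3] = (1/3) * sum(x^3 for x=0..2)
= 9/3 = 3

3


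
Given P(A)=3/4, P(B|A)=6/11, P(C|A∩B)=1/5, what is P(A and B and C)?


P(A∩B∩C) = P(A) * P(B|A) * P(C|A∩B)
= 3/4 * 6/11 * 1/5
= 9/22 * 1/5 = 9/110

9/110


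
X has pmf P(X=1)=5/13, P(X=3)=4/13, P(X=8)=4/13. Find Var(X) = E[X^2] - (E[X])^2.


E[X] = 49/13, E[X^2] = 297/13
Var(X) = E[X^2] - (E[X])^2 = 297/13 - (49/13)^2 = 1460/169

1460/169


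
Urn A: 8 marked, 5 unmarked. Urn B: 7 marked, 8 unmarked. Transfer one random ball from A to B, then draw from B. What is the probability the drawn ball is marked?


P(transfer marked) = 8/13; P(transfer unmarked) = 5/13
If marked transferred: Urn II has 8 marked of 16, so P(marked|marked moved) = 1/2
If unmarked transferred: Urn II has 7 marked of 16, so P(marked|unmarked moved) = 7/16
By total probability: P(marked) = 8/13*1/2 + 5/13*7/16 = 99/208

99/208


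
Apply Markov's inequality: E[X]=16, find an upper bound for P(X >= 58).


Markov: P(X >= a) <= E[X]/a
P(X >= 58) <= 16/58 = 8/29

8/29


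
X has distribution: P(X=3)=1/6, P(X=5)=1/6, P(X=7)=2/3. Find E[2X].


E[2X] = sum(g(x)*P(x))
= 6*1/6 + 10*1/6 + 14*2/3
= 12

12


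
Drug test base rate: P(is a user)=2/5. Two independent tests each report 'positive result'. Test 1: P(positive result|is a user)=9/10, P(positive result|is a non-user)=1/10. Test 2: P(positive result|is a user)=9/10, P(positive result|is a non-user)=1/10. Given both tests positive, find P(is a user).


After test 1: P(+) = 9/10*2/5 + 1/10*3/5 = 21/50
P(B|+) = (9/25)/(21/50) = 6/7
After test 2 (use post1 as new prior): P(+) = 9/10*6/7 + 1/10*1/7 = 11/14
P(B|+,+) = (27/35)/(11/14) = 54/55

54/55


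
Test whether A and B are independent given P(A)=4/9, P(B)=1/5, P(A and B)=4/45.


P(A)*P(B) = 4/9*1/5 = 4/45
P(A∩B) = 4/45, which equals P(A)P(B), so independent

Yes, A and B are independent


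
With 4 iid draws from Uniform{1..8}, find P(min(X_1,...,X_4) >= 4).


P(min >= 4) = P(all X_i >= 4) = (P(X_1 >= 4))^4
= (5/8)^4 = 625/4096

625/4096


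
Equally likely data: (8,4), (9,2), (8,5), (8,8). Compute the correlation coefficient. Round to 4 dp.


Cov(X,Y) = -0.6875, Var(X) = 0.1875, Var(Y) = 4.6875
rho = Cov/(sqrt(VarX)*sqrt(VarY)) = -0.7333

-0.7333


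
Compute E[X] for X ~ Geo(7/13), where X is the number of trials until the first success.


For geometric (trials until first success), E[X] = 1/p = 1/(7/13) = 13/7

13/7


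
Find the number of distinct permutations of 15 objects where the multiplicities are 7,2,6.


15! = 1307674368000
Denominator: 7!=5040 * 2!=2 * 6!=720
Coefficient = 1307674368000 / 7257600 = 180180

180180


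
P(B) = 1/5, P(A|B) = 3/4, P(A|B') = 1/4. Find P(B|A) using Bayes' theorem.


P(A) = P(A|B)P(B) + P(A|B')P(B') = 3/4*1/5 + 1/4*4/5 = 7/20
P(B|A) = P(A|B)P(B)/P(A) = (3/20)/(7/20) = 3/7

3/7


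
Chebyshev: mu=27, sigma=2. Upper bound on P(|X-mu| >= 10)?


k = 10/2 = 5
Chebyshev: P(|X-mu| >= k*sigma) <= 1/k^2 = 1/5^2 = 1/25

1/25


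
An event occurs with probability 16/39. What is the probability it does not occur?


P(A') = 1 - P(A) = 1 - 16/39 = 23/39

23/39


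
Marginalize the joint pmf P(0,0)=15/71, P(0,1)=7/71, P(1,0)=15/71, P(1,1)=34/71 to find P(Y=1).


P(Y=1) = P(0,1)+P(1,1) = 7/71 + 34/71 = 41/71

41/71


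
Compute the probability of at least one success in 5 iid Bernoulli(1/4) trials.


P(at least one) = 1 - P(none)
P(none) = (1 - 1/4)^5 = (3/4)^5 = 243/1024
P(at least one) = 1 - 243/1024 = 781/1024

781/1024


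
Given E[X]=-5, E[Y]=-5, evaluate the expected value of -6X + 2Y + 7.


E[-6X + 2Y + 7] = -6*E[X] + 2*E[Y] + 7
= (-6)*(-5) + (2)*(-5) + (7)
= 30 - 10 + 7 = 27

27


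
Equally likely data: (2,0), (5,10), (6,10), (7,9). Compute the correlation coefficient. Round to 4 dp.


Cov(X,Y) = 7.0000, Var(X) = 3.5000, Var(Y) = 17.6875
rho = Cov/(sqrt(VarX)*sqrt(VarY)) = 0.8897

0.8897


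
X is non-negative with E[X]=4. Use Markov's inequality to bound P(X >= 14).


Markov: P(X >= a) <= E[X]/a
P(X >= 14) <= 4/14 = 2/7

2/7


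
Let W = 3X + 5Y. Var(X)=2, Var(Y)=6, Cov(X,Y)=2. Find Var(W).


Var(3X + 5Y) = 3^2*Var(X) + 5^2*Var(Y) + 2*3*5*Cov(X,Y)
= 9*2 + 25*6 + 30*2
= 18 + 150 + 60 = 228

228
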